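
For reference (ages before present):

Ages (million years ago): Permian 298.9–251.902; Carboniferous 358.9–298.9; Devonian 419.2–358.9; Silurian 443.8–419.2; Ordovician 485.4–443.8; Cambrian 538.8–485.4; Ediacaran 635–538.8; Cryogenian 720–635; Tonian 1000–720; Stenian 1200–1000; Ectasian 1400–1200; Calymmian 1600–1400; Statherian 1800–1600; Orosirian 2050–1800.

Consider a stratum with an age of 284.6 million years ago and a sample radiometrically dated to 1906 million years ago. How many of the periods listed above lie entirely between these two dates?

1906 Ma sits inside the Orosirian (2050–1800) and 284.6 Ma inside the Permian (298.9–251.902); neither of those is wholly between the two dates.
The listed periods lying completely between them are Statherian, Calymmian, Ectasian, Stenian, Tonian, Cryogenian, Ediacaran, Cambrian, Ordovician, Silurian, Devonian, Carboniferous — 12 in all.

12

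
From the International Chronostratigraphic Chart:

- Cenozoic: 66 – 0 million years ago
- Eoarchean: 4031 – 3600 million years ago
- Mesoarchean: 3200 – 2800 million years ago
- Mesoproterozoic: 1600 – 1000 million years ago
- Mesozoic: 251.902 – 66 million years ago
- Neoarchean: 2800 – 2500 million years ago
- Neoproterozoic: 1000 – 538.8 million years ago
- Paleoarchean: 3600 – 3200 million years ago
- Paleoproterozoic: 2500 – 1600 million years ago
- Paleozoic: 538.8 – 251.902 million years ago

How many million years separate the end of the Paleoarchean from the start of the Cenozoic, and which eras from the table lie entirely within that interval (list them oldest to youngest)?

The Paleoarchean closes at 3200 Ma and the Cenozoic opens at 66 Ma, so the interval is 3200 − 66 = 3134 Myr.
An era fits inside if it starts at or after 3200 Ma and ends at or before 66 Ma; oldest first that gives Mesoarchean, Neoarchean, Paleoproterozoic, Mesoproterozoic, Neoproterozoic, Paleozoic, Mesozoic.

3134 million years; Mesoarchean, Neoarchean, Paleoproterozoic, Mesoproterozoic, Neoproterozoic, Paleozoic, Mesozoic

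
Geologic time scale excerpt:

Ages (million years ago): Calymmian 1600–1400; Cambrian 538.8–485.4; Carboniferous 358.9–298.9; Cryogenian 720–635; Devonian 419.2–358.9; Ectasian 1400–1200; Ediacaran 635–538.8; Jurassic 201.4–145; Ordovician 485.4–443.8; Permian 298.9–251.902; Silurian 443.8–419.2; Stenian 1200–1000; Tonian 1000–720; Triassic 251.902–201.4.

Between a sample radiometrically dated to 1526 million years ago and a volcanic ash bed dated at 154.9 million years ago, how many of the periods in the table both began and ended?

1526 Ma sits inside the Calymmian (1600–1400) and 154.9 Ma inside the Jurassic (201.4–145); neither of those is wholly between the two dates.
The listed periods lying completely between them are Ectasian, Stenian, Tonian, Cryogenian, Ediacaran, Cambrian, Ordovician, Silurian, Devonian, Carboniferous, Permian, Triassic — 12 in all.

12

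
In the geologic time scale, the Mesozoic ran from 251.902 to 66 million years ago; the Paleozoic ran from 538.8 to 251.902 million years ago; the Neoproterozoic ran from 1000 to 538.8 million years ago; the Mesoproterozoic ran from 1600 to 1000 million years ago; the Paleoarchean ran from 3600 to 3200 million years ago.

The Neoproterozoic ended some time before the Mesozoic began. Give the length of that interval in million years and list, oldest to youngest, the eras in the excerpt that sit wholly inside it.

286.898 million years; Paleozoic

The Neoproterozoic closes at 538.8 Ma and the Mesozoic opens at 251.902 Ma, so the interval is 538.8 − 251.902 = 286.898 Myr.
An era fits inside if it starts at or after 538.8 Ma and ends at or before 251.902 Ma; oldest first that gives Paleozoic.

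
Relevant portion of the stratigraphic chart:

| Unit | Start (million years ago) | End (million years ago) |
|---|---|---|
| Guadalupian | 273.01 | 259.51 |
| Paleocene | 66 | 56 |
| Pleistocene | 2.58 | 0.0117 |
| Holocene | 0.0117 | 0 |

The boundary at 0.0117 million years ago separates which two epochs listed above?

The Pleistocene ends at 0.0117 million years ago and the Holocene begins at 0.0117 million years ago, so they share that boundary.

Pleistocene and Holocene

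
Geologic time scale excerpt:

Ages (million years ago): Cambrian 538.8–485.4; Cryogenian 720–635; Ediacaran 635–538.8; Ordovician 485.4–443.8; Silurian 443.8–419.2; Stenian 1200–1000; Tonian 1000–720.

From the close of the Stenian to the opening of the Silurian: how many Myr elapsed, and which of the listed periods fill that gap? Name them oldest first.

The Stenian closes at 1000 Ma and the Silurian opens at 443.8 Ma, so the interval is 1000 − 443.8 = 556.2 Myr.
A period fits inside if it starts at or after 1000 Ma and ends at or before 443.8 Ma; oldest first that gives Tonian, Cryogenian, Ediacaran, Cambrian, Ordovician.

556.2 million years; Tonian, Cryogenian, Ediacaran, Cambrian, Ordovician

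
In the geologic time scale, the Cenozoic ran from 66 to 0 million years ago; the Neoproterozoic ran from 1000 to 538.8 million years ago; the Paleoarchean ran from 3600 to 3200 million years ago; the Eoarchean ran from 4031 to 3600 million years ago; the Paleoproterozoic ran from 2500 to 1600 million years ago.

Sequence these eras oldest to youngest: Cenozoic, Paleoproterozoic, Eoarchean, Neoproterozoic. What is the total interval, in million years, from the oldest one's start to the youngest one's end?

Start ages (Ma): Eoarchean 4031, Paleoproterozoic 2500, Neoproterozoic 1000, Cenozoic 66.
Ordered oldest to youngest: Eoarchean, Paleoproterozoic, Neoproterozoic, Cenozoic.
Span = 4031 − 0 = 4031 Myr.

Eoarchean, Paleoproterozoic, Neoproterozoic, Cenozoic; total span 4031 Myr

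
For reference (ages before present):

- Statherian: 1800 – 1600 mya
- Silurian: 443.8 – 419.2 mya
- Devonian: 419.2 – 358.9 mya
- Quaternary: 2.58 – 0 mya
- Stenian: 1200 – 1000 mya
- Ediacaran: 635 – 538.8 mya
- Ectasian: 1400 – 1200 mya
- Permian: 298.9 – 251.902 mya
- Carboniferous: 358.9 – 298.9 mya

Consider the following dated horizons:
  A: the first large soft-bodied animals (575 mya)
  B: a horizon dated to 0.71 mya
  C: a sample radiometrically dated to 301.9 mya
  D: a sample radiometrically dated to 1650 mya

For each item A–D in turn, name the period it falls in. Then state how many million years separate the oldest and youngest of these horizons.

Match each age against the start–end ranges in the excerpt: A = 575 Ma → Ediacaran (635–538.8); B = 0.71 Ma → Quaternary (2.58–0); C = 301.9 Ma → Carboniferous (358.9–298.9); D = 1650 Ma → Statherian (1800–1600).
The largest age is 1650 Ma and the smallest is 0.71 Ma; their difference is 1649.29 Myr.

A — Ediacaran; B — Quaternary; C — Carboniferous; D — Statherian; span 1649.29 million years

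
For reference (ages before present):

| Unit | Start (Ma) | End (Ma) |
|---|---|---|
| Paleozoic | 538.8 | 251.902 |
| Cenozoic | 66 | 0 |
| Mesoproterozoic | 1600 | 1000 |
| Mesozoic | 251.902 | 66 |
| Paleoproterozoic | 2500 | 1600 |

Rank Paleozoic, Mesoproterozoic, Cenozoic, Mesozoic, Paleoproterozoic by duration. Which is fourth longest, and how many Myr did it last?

Mesozoic, 185.902 million years

Start − end for each: Paleozoic 538.8 − 251.902 = 286.898; Mesoproterozoic 1600 − 1000 = 600; Cenozoic 66 − 0 = 66; Mesozoic 251.902 − 66 = 185.902; Paleoproterozoic 2500 − 1600 = 900.
Ranking these from longest: Paleoproterozoic > Mesoproterozoic > Paleozoic > Mesozoic > Cenozoic.
Position 4 in that ranking is Mesozoic, which lasted 185.902 Myr.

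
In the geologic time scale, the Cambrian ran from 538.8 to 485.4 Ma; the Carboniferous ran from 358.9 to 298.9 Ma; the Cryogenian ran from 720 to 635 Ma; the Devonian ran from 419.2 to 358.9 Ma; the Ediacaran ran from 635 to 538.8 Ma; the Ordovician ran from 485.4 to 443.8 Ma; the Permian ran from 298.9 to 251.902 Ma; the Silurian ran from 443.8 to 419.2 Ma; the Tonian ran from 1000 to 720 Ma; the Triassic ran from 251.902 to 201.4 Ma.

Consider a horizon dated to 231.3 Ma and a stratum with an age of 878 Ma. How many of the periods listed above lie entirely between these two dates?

8

The older date is 878 Ma and the younger is 231.3 Ma.
Periods with start < 878 and end > 231.3 Ma: Cryogenian (720–635), Ediacaran (635–538.8), Cambrian (538.8–485.4), Ordovician (485.4–443.8), Silurian (443.8–419.2), Devonian (419.2–358.9), Carboniferous (358.9–298.9), Permian (298.9–251.902).
That is 8 complete periods.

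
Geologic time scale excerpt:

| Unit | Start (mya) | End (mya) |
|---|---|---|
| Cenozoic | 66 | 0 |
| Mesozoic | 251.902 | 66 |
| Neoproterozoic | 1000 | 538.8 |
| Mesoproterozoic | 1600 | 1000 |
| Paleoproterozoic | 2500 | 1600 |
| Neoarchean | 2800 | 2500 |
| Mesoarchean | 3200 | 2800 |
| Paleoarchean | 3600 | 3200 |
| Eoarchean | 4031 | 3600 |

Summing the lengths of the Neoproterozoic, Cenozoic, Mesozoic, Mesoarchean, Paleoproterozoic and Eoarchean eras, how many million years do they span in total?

2444.102 million years

Each duration: Neoproterozoic = 461.2; Cenozoic = 66; Mesozoic = 185.902; Mesoarchean = 400; Paleoproterozoic = 900; Eoarchean = 431.
Sum: 461.2 + 66 + 185.902 + 400 + 900 + 431 = 2444.102 Myr.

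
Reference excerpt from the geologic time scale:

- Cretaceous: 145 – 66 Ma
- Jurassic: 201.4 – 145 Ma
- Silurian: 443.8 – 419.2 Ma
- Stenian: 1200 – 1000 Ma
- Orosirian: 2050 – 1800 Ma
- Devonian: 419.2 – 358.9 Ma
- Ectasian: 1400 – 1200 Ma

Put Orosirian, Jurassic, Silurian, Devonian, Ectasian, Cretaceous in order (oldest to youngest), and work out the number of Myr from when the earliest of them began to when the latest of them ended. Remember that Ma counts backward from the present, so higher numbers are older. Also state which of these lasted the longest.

Orosirian, Ectasian, Silurian, Devonian, Jurassic, Cretaceous; total span 1984 Myr; longest is Orosirian

Start ages (Ma): Orosirian 2050, Ectasian 1400, Silurian 443.8, Devonian 419.2, Jurassic 201.4, Cretaceous 145.
Ordered oldest to youngest: Orosirian, Ectasian, Silurian, Devonian, Jurassic, Cretaceous.
Span = 2050 − 66 = 1984 Myr.
Durations: Devonian 60.3, Ectasian 200, Orosirian 250, Silurian 24.6, Cretaceous 79, Jurassic 56.4 → longest is Orosirian (250 Myr).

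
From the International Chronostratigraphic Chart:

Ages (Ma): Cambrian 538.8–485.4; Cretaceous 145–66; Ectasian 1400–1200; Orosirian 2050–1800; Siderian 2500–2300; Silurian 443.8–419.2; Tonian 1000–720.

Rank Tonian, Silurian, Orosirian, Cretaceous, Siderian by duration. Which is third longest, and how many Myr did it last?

Siderian, 200 million years

Start − end for each: Tonian 1000 − 720 = 280; Silurian 443.8 − 419.2 = 24.6; Orosirian 2050 − 1800 = 250; Cretaceous 145 − 66 = 79; Siderian 2500 − 2300 = 200.
Ranking these from longest: Tonian > Orosirian > Siderian > Cretaceous > Silurian.
Position 3 in that ranking is Siderian, which lasted 200 Myr.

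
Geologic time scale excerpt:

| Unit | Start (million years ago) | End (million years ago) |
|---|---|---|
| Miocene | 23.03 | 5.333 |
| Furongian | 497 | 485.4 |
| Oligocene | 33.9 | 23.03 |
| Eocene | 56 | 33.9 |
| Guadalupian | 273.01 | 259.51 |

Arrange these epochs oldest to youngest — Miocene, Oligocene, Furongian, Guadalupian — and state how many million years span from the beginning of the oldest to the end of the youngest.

Start ages (Ma): Furongian 497, Guadalupian 273.01, Oligocene 33.9, Miocene 23.03.
Ordered oldest to youngest: Furongian, Guadalupian, Oligocene, Miocene.
Span = 497 − 5.333 = 491.667 Myr.

Furongian → Guadalupian → Oligocene → Miocene; total span 491.667 Myr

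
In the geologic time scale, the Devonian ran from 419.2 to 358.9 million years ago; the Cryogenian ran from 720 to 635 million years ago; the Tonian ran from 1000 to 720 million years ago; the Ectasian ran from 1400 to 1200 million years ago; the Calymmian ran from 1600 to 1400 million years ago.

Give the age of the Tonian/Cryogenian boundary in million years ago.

720 million years ago

The Tonian ends and the Cryogenian begins at 720 million years ago.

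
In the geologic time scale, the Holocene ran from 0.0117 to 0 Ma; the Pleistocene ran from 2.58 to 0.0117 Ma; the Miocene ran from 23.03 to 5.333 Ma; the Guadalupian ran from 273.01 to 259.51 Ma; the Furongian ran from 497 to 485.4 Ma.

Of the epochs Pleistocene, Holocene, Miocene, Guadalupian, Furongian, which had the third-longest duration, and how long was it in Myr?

Start − end for each: Pleistocene 2.58 − 0.0117 = 2.5683; Holocene 0.0117 − 0 = 0.0117; Miocene 23.03 − 5.333 = 17.697; Guadalupian 273.01 − 259.51 = 13.5; Furongian 497 − 485.4 = 11.6.
Ranking these from longest: Miocene > Guadalupian > Furongian > Pleistocene > Holocene.
Position 3 in that ranking is Furongian, which lasted 11.6 Myr.

Furongian, 11.6 million years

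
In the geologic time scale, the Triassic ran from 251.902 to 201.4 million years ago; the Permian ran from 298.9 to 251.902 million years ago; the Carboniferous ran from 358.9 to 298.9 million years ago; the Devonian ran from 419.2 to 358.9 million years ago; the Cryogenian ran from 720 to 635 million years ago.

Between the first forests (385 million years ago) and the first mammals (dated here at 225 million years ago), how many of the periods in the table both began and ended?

2

385 Ma sits inside the Devonian (419.2–358.9) and 225 Ma inside the Triassic (251.902–201.4); neither of those is wholly between the two dates.
The listed periods lying completely between them are Carboniferous, Permian — 2 in all.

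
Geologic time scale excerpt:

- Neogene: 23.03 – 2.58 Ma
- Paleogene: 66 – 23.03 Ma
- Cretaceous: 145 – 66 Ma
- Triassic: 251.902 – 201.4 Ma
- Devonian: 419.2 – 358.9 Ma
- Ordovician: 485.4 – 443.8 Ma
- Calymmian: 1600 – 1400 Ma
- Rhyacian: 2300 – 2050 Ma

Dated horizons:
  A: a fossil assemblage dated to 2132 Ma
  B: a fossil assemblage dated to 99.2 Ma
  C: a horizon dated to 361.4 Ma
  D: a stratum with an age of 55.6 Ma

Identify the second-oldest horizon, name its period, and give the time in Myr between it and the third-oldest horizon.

C, in the Devonian; 262.2 million years to B

Larger Ma means older, so oldest first: A 2132 > C 361.4 > B 99.2 > D 55.6.
Counting 2 along gives C (361.4 Ma); the excerpt puts that inside the Devonian, 419.2–358.9 Ma.
Next in line is B (99.2 Ma), and 361.4 − 99.2 = 262.2 Myr.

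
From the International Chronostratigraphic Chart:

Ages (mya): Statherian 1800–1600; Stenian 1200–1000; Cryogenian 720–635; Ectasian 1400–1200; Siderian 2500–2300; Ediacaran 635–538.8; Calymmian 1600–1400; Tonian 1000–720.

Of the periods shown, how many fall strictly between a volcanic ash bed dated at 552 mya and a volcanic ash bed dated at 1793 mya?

5

The older date is 1793 Ma and the younger is 552 Ma.
Periods with start < 1793 and end > 552 Ma: Calymmian (1600–1400), Ectasian (1400–1200), Stenian (1200–1000), Tonian (1000–720), Cryogenian (720–635).
That is 5 complete periods.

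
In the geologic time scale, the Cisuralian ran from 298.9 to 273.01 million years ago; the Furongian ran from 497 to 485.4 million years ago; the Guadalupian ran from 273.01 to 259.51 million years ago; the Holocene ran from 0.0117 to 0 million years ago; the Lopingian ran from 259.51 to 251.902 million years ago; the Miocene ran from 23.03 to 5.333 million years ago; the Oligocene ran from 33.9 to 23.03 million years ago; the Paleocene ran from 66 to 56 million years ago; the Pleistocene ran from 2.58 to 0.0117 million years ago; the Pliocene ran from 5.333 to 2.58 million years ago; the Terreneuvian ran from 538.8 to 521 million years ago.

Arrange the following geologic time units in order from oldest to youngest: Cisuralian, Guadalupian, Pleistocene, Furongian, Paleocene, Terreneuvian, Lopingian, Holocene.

The oldest of these is Terreneuvian (starts 538.8 Ma) and the youngest is Holocene (ends 0 Ma).
In between, by decreasing start age: Furongian (497), Cisuralian (298.9), Guadalupian (273.01), Lopingian (259.51), Paleocene (66), Pleistocene (2.58).

Terreneuvian, Furongian, Cisuralian, Guadalupian, Lopingian, Paleocene, Pleistocene, Holocene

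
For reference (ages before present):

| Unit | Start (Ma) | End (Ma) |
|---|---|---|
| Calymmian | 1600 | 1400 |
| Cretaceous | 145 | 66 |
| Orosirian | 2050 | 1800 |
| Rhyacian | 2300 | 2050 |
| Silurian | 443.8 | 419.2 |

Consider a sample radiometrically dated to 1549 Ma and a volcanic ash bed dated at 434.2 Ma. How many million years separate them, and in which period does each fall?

Elapsed time: 1549 − 434.2 = 1114.8 Myr.
1549 Ma lies within 1600–1400 Ma: Calymmian.
434.2 Ma lies within 443.8–419.2 Ma: Silurian.

1114.8 million years apart; the first in the Calymmian, the second in the Silurian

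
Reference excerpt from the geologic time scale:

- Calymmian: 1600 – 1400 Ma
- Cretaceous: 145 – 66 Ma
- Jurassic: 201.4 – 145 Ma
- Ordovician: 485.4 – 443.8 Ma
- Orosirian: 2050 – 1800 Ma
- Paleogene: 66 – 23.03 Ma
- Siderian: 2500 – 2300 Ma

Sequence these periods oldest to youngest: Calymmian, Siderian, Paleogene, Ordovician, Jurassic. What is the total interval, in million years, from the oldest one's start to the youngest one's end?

From the excerpt: Calymmian 1600–1400; Siderian 2500–2300; Paleogene 66–23.03; Ordovician 485.4–443.8; Jurassic 201.4–145 (Ma).
Larger Ma is earlier, so the oldest is Siderian and the youngest is Paleogene; oldest to youngest: Siderian, Calymmian, Ordovician, Jurassic, Paleogene.
Oldest start 2500 minus youngest end 23.03 gives 2476.97 Myr overall.

Siderian, Calymmian, Ordovician, Jurassic, Paleogene; total span 2476.97 Myr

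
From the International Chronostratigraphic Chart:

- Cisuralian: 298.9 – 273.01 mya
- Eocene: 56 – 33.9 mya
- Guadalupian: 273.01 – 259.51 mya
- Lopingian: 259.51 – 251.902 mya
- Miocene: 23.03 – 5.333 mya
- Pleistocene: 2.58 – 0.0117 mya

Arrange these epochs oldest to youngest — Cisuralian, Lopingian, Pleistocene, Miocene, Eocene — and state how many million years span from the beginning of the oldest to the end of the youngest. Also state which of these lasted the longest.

Start ages (Ma): Cisuralian 298.9, Lopingian 259.51, Eocene 56, Miocene 23.03, Pleistocene 2.58.
Ordered oldest to youngest: Cisuralian, Lopingian, Eocene, Miocene, Pleistocene.
Span = 298.9 − 0.0117 = 298.8883 Myr.
Durations: Lopingian 7.608, Miocene 17.697, Pleistocene 2.5683, Cisuralian 25.89, Eocene 22.1 → longest is Cisuralian (25.89 Myr).

Cisuralian → Lopingian → Eocene → Miocene → Pleistocene; total span 298.8883 Myr; longest is Cisuralian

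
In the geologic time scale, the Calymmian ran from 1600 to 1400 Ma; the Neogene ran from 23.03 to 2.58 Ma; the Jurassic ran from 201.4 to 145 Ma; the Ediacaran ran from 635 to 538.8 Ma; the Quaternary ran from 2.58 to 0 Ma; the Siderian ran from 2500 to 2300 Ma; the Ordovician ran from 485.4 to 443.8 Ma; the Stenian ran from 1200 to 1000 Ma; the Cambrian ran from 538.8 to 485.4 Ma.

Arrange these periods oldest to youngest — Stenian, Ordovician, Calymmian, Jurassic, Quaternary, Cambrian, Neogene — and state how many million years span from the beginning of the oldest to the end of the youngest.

Calymmian, Stenian, Cambrian, Ordovician, Jurassic, Neogene, Quaternary; total span 1600 Myr

From the excerpt: Stenian 1200–1000; Ordovician 485.4–443.8; Calymmian 1600–1400; Jurassic 201.4–145; Quaternary 2.58–0; Cambrian 538.8–485.4; Neogene 23.03–2.58 (Ma).
Larger Ma is earlier, so the oldest is Calymmian and the youngest is Quaternary; oldest to youngest: Calymmian, Stenian, Cambrian, Ordovician, Jurassic, Neogene, Quaternary.
Oldest start 1600 minus youngest end 0 gives 1600 Myr overall.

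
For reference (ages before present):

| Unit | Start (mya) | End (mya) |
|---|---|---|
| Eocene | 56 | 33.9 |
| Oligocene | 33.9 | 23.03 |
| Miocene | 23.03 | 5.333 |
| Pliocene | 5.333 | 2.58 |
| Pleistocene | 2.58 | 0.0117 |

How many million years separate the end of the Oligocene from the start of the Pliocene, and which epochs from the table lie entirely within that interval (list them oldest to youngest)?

17.697 million years; Miocene

The Oligocene closes at 23.03 Ma and the Pliocene opens at 5.333 Ma, so the interval is 23.03 − 5.333 = 17.697 Myr.
An epoch fits inside if it starts at or after 23.03 Ma and ends at or before 5.333 Ma; oldest first that gives Miocene.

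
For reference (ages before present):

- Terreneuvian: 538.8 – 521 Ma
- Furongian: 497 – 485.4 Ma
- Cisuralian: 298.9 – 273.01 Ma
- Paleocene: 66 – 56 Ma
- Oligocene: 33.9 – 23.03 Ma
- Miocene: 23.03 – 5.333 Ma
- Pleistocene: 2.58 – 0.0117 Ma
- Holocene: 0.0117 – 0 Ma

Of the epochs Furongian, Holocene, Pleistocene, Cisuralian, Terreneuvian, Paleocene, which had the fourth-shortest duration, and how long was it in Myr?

Start − end for each: Furongian 497 − 485.4 = 11.6; Holocene 0.0117 − 0 = 0.0117; Pleistocene 2.58 − 0.0117 = 2.5683; Cisuralian 298.9 − 273.01 = 25.89; Terreneuvian 538.8 − 521 = 17.8; Paleocene 66 − 56 = 10.
Ranking these from shortest: Holocene < Pleistocene < Paleocene < Furongian < Terreneuvian < Cisuralian.
Position 4 in that ranking is Furongian, which lasted 11.6 Myr.

Furongian, 11.6 million years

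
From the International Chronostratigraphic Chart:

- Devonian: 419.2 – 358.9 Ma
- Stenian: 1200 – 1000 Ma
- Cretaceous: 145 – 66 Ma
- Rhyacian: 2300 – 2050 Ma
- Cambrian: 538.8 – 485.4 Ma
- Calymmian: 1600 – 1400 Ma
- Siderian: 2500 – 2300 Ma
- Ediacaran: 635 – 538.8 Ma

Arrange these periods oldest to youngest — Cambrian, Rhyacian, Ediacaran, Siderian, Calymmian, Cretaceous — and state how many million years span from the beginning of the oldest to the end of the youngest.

Siderian, Rhyacian, Calymmian, Ediacaran, Cambrian, Cretaceous; total span 2434 Myr

From the excerpt: Cambrian 538.8–485.4; Rhyacian 2300–2050; Ediacaran 635–538.8; Siderian 2500–2300; Calymmian 1600–1400; Cretaceous 145–66 (Ma).
Larger Ma is earlier, so the oldest is Siderian and the youngest is Cretaceous; oldest to youngest: Siderian, Rhyacian, Calymmian, Ediacaran, Cambrian, Cretaceous.
Oldest start 2500 minus youngest end 66 gives 2434 Myr overall.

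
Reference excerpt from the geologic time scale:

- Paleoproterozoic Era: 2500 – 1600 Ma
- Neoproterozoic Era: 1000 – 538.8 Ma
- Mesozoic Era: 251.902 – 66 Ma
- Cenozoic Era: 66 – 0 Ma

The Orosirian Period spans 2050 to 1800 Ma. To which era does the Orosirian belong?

The Orosirian (2050–1800 Ma) lies entirely within 2500–1600 Ma, the Paleoproterozoic Era.

Paleoproterozoic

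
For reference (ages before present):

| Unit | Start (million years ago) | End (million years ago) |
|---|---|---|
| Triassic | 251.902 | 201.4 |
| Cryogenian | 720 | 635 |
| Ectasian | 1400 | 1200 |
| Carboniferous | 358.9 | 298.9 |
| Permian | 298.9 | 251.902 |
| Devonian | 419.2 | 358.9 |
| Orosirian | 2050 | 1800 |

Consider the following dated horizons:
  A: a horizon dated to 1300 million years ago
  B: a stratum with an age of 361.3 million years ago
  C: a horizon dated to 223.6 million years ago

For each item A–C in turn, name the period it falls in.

A — Ectasian; B — Devonian; C — Triassic

Match each age against the start–end ranges in the excerpt: A = 1300 Ma → Ectasian (1400–1200); B = 361.3 Ma → Devonian (419.2–358.9); C = 223.6 Ma → Triassic (251.902–201.4).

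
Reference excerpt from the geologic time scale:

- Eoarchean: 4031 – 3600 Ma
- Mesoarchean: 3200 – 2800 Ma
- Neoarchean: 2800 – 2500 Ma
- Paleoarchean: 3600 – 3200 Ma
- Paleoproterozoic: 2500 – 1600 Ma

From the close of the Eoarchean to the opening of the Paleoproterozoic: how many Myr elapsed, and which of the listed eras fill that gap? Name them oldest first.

End of Eoarchean = 3600 Ma; start of Paleoproterozoic = 2500 Ma.
Gap = 3600 − 2500 = 1100 Myr.
Eras wholly inside 3600–2500 Ma: Paleoarchean (3600–3200), Mesoarchean (3200–2800), Neoarchean (2800–2500).

1100 million years; Paleoarchean, Mesoarchean, Neoarchean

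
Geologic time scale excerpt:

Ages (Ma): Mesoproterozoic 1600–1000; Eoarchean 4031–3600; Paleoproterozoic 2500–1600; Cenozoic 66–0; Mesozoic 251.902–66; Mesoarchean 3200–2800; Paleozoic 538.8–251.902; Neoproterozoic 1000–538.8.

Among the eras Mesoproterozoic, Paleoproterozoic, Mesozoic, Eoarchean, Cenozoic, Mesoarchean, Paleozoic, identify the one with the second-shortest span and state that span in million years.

Start − end for each: Mesoproterozoic 1600 − 1000 = 600; Paleoproterozoic 2500 − 1600 = 900; Mesozoic 251.902 − 66 = 185.902; Eoarchean 4031 − 3600 = 431; Cenozoic 66 − 0 = 66; Mesoarchean 3200 − 2800 = 400; Paleozoic 538.8 − 251.902 = 286.898.
Ranking these from shortest: Cenozoic < Mesozoic < Paleozoic < Mesoarchean < Eoarchean < Mesoproterozoic < Paleoproterozoic.
Position 2 in that ranking is Mesozoic, which lasted 185.902 Myr.

Mesozoic, 185.902 million years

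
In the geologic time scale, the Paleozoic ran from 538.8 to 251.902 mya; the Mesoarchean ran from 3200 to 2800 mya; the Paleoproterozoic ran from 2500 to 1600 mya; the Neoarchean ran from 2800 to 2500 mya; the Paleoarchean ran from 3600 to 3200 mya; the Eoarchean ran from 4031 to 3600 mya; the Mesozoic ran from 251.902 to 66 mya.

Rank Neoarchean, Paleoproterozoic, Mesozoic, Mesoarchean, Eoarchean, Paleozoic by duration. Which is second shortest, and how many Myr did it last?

Paleozoic, 286.898 million years

Start − end for each: Neoarchean 2800 − 2500 = 300; Paleoproterozoic 2500 − 1600 = 900; Mesozoic 251.902 − 66 = 185.902; Mesoarchean 3200 − 2800 = 400; Eoarchean 4031 − 3600 = 431; Paleozoic 538.8 − 251.902 = 286.898.
Ranking these from shortest: Mesozoic < Paleozoic < Neoarchean < Mesoarchean < Eoarchean < Paleoproterozoic.
Position 2 in that ranking is Paleozoic, which lasted 286.898 Myr.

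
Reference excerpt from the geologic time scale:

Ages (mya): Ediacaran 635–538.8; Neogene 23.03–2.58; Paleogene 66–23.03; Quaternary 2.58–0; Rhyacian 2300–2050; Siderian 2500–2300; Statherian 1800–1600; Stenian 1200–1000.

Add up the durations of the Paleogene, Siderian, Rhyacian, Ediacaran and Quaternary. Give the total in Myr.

591.75 million years

Each duration: Paleogene = 42.97; Siderian = 200; Rhyacian = 250; Ediacaran = 96.2; Quaternary = 2.58.
Sum: 42.97 + 200 + 250 + 96.2 + 2.58 = 591.75 Myr.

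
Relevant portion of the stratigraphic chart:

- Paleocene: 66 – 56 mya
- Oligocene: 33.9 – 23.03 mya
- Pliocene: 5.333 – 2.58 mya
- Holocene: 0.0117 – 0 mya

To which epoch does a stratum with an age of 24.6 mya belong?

Oligocene

24.6 Ma lies between 33.9 and 23.03 Ma, so it falls in the Oligocene.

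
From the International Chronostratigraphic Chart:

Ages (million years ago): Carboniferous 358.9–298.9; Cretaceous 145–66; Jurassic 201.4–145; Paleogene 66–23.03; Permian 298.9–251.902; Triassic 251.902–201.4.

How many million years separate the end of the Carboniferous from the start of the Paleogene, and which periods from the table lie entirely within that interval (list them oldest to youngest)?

232.9 million years; Permian, Triassic, Jurassic, Cretaceous

End of Carboniferous = 298.9 Ma; start of Paleogene = 66 Ma.
Gap = 298.9 − 66 = 232.9 Myr.
Periods wholly inside 298.9–66 Ma: Permian (298.9–251.902), Triassic (251.902–201.4), Jurassic (201.4–145), Cretaceous (145–66).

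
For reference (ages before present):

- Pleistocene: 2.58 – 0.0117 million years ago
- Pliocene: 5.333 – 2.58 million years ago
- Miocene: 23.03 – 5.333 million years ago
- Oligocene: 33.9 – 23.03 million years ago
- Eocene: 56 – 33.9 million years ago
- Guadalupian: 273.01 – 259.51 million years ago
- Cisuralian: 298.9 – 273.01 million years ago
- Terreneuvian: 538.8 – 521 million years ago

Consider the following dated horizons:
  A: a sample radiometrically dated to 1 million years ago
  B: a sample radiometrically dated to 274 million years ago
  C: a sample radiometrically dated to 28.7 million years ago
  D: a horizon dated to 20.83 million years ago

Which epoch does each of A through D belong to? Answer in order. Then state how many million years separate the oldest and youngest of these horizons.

A — Pleistocene; B — Cisuralian; C — Oligocene; D — Miocene; span 273 million years

Match each age against the start–end ranges in the excerpt: A = 1 Ma → Pleistocene (2.58–0.0117); B = 274 Ma → Cisuralian (298.9–273.01); C = 28.7 Ma → Oligocene (33.9–23.03); D = 20.83 Ma → Miocene (23.03–5.333).
The largest age is 274 Ma and the smallest is 1 Ma; their difference is 273 Myr.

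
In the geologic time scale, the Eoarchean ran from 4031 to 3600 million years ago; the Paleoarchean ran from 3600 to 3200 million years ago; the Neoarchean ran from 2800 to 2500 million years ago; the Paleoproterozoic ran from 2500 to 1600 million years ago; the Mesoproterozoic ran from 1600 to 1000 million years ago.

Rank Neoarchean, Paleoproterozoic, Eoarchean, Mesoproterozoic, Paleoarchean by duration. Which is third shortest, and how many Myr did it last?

Eoarchean, 431 million years

Start − end for each: Neoarchean 2800 − 2500 = 300; Paleoproterozoic 2500 − 1600 = 900; Eoarchean 4031 − 3600 = 431; Mesoproterozoic 1600 − 1000 = 600; Paleoarchean 3600 − 3200 = 400.
Ranking these from shortest: Neoarchean < Paleoarchean < Eoarchean < Mesoproterozoic < Paleoproterozoic.
Position 3 in that ranking is Eoarchean, which lasted 431 Myr.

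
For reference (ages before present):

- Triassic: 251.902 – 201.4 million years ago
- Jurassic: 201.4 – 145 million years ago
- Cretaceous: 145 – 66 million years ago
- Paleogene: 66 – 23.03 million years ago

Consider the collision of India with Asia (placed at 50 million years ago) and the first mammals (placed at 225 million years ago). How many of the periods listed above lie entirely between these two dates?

2

225 Ma sits inside the Triassic (251.902–201.4) and 50 Ma inside the Paleogene (66–23.03); neither of those is wholly between the two dates.
The listed periods lying completely between them are Jurassic, Cretaceous — 2 in all.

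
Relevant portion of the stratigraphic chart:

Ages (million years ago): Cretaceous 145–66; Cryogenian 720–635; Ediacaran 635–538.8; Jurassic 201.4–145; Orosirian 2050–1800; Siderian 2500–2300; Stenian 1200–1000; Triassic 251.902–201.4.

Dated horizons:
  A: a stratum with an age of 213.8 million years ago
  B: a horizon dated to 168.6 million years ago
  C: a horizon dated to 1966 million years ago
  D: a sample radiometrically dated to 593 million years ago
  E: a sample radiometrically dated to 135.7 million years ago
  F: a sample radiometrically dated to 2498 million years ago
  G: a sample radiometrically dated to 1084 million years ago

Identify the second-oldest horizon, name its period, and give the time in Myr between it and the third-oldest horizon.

C, in the Orosirian; 882 million years to G

Sorted oldest-first by Ma: F (2498), C (1966), G (1084), D (593), A (213.8), B (168.6), E (135.7).
The second oldest is C at 1966 Ma, which lies in 2050–1800 Ma: the Orosirian.
The third oldest is G at 1084 Ma; separation = |1966 − 1084| = 882 Myr.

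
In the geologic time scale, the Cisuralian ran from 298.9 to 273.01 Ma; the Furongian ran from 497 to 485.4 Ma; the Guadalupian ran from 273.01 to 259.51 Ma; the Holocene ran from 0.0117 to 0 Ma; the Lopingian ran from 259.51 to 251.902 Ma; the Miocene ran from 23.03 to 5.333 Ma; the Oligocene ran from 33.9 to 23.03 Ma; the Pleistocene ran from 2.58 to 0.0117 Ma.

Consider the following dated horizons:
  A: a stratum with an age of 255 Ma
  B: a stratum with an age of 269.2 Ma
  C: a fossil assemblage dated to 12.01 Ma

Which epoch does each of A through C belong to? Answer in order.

A: 255 Ma lies in 259.51–251.902 Ma, so Lopingian.
B: 269.2 Ma lies in 273.01–259.51 Ma, so Guadalupian.
C: 12.01 Ma lies in 23.03–5.333 Ma, so Miocene.

A — Lopingian; B — Guadalupian; C — Miocene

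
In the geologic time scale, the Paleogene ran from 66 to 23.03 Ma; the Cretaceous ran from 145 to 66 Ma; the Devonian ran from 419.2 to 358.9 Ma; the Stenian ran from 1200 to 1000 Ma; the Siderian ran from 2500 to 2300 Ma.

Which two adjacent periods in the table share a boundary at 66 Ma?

Cretaceous and Paleogene

The Cretaceous ends at 66 Ma and the Paleogene begins at 66 Ma, so they share that boundary.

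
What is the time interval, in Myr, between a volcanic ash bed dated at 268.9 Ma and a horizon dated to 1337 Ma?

1337 − 268.9 = 1068.1 million years.

1068.1 million years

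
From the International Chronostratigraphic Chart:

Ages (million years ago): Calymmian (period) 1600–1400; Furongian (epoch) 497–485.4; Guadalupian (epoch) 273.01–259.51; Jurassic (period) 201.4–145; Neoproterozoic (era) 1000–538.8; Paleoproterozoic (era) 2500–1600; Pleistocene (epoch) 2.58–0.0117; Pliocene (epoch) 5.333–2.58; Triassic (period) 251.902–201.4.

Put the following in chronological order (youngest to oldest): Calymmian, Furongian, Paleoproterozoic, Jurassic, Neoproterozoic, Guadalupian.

Read off each span (Ma): Calymmian 1600–1400; Furongian 497–485.4; Paleoproterozoic 2500–1600; Jurassic 201.4–145; Neoproterozoic 1000–538.8; Guadalupian 273.01–259.51.
Larger Ma is older, so oldest→youngest is Paleoproterozoic, Calymmian, Neoproterozoic, Furongian, Guadalupian, Jurassic; reverse it for youngest→oldest.

Jurassic, then Guadalupian, then Furongian, then Neoproterozoic, then Calymmian, then Paleoproterozoic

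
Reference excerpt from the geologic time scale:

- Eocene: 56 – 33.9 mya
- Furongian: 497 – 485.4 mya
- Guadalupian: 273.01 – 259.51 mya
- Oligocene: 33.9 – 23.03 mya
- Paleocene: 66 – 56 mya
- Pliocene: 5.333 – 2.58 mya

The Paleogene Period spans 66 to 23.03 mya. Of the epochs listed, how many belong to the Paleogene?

Epochs inside 66–23.03 Ma: Paleocene, Eocene, Oligocene — 3 in total.

3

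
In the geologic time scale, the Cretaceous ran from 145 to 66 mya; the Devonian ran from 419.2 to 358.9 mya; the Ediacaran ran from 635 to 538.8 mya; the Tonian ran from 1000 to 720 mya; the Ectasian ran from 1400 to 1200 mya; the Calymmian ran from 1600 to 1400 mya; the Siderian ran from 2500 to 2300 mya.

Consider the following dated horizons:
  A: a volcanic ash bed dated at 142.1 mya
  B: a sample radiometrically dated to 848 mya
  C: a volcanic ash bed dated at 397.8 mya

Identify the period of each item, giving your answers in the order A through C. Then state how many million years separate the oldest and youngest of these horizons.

A — Cretaceous; B — Tonian; C — Devonian; span 705.9 million years

Match each age against the start–end ranges in the excerpt: A = 142.1 Ma → Cretaceous (145–66); B = 848 Ma → Tonian (1000–720); C = 397.8 Ma → Devonian (419.2–358.9).
The largest age is 848 Ma and the smallest is 142.1 Ma; their difference is 705.9 Myr.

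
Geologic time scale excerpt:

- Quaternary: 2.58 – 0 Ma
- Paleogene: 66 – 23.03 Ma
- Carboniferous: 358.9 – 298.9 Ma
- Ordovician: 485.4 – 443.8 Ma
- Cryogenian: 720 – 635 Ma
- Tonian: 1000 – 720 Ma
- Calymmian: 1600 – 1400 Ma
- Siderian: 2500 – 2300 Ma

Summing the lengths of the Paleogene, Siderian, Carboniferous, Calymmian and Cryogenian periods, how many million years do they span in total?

587.97 million years

Each duration: Paleogene = 42.97; Siderian = 200; Carboniferous = 60; Calymmian = 200; Cryogenian = 85.
Sum: 42.97 + 200 + 60 + 200 + 85 = 587.97 Myr.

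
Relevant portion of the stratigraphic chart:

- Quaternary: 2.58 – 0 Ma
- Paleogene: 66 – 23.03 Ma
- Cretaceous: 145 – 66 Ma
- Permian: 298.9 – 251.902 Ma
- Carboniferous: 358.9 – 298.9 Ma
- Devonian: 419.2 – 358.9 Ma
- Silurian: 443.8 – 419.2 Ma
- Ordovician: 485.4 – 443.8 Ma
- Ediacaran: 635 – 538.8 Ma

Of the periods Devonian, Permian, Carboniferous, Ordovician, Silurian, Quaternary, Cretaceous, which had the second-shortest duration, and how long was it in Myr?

Silurian, 24.6 million years

Durations: Devonian 60.3; Permian 46.998; Carboniferous 60; Ordovician 41.6; Silurian 24.6; Quaternary 2.58; Cretaceous 79 Myr.
Sorted shortest-first: Quaternary (2.58), Silurian (24.6), Ordovician (41.6), Permian (46.998), Carboniferous (60), Devonian (60.3), Cretaceous (79).
The second shortest is Silurian at 24.6 Myr.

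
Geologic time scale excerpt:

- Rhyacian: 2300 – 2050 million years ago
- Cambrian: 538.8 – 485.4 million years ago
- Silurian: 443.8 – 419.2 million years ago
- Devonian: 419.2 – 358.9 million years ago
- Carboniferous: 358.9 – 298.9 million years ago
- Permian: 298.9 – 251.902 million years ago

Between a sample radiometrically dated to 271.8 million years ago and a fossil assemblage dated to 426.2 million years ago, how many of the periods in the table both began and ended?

2

426.2 Ma sits inside the Silurian (443.8–419.2) and 271.8 Ma inside the Permian (298.9–251.902); neither of those is wholly between the two dates.
The listed periods lying completely between them are Devonian, Carboniferous — 2 in all.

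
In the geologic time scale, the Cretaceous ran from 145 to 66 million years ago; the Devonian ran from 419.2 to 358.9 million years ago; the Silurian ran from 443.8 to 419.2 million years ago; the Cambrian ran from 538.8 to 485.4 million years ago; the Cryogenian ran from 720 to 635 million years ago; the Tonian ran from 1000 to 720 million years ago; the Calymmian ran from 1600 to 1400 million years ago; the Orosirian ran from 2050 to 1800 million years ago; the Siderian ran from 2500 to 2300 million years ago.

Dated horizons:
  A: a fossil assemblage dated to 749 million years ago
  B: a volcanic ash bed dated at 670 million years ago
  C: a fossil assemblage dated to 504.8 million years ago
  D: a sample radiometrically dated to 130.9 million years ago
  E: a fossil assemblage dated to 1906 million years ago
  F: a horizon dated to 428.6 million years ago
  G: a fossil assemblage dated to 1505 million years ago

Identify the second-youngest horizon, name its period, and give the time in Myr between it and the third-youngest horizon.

F, in the Silurian; 76.2 million years to C

Sorted youngest-first by Ma: D (130.9), F (428.6), C (504.8), B (670), A (749), G (1505), E (1906).
The second youngest is F at 428.6 Ma, which lies in 443.8–419.2 Ma: the Silurian.
The third youngest is C at 504.8 Ma; separation = |428.6 − 504.8| = 76.2 Myr.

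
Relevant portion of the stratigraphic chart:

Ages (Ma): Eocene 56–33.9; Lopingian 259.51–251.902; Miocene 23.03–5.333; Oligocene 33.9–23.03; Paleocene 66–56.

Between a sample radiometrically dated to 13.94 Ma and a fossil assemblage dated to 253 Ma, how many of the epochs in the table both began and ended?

253 Ma sits inside the Lopingian (259.51–251.902) and 13.94 Ma inside the Miocene (23.03–5.333); neither of those is wholly between the two dates.
The listed epochs lying completely between them are Paleocene, Eocene, Oligocene — 3 in all.

3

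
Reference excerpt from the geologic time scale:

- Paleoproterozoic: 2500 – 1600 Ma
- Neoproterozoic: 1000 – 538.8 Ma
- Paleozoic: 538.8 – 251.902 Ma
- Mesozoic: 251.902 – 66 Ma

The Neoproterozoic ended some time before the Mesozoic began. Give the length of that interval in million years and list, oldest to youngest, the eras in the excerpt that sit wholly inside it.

End of Neoproterozoic = 538.8 Ma; start of Mesozoic = 251.902 Ma.
Gap = 538.8 − 251.902 = 286.898 Myr.
Eras wholly inside 538.8–251.902 Ma: Paleozoic (538.8–251.902).

286.898 million years; Paleozoic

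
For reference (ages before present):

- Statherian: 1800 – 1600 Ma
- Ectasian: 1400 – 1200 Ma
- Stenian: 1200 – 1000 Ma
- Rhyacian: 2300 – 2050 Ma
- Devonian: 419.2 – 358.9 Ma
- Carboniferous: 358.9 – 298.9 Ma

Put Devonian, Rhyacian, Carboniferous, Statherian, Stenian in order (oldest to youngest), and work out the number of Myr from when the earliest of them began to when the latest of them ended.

Rhyacian → Statherian → Stenian → Devonian → Carboniferous; total span 2001.1 Myr

From the excerpt: Devonian 419.2–358.9; Rhyacian 2300–2050; Carboniferous 358.9–298.9; Statherian 1800–1600; Stenian 1200–1000 (Ma).
Larger Ma is earlier, so the oldest is Rhyacian and the youngest is Carboniferous; oldest to youngest: Rhyacian, Statherian, Stenian, Devonian, Carboniferous.
Oldest start 2300 minus youngest end 298.9 gives 2001.1 Myr overall.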